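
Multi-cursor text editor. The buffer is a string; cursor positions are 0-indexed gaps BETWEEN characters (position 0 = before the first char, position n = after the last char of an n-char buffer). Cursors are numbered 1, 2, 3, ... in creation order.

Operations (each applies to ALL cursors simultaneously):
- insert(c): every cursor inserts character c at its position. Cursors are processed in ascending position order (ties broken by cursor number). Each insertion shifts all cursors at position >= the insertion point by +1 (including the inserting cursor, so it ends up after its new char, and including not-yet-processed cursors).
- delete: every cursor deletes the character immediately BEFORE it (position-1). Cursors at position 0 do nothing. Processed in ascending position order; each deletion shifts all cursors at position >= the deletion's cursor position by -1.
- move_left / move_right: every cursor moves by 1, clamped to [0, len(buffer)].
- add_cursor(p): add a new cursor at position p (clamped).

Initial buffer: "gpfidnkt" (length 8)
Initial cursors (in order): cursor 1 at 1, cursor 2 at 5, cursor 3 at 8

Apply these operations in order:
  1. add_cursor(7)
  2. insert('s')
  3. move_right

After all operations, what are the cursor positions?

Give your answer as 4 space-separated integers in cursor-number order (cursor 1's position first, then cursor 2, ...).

After op 1 (add_cursor(7)): buffer="gpfidnkt" (len 8), cursors c1@1 c2@5 c4@7 c3@8, authorship ........
After op 2 (insert('s')): buffer="gspfidsnksts" (len 12), cursors c1@2 c2@7 c4@10 c3@12, authorship .1....2..4.3
After op 3 (move_right): buffer="gspfidsnksts" (len 12), cursors c1@3 c2@8 c4@11 c3@12, authorship .1....2..4.3

Answer: 3 8 12 11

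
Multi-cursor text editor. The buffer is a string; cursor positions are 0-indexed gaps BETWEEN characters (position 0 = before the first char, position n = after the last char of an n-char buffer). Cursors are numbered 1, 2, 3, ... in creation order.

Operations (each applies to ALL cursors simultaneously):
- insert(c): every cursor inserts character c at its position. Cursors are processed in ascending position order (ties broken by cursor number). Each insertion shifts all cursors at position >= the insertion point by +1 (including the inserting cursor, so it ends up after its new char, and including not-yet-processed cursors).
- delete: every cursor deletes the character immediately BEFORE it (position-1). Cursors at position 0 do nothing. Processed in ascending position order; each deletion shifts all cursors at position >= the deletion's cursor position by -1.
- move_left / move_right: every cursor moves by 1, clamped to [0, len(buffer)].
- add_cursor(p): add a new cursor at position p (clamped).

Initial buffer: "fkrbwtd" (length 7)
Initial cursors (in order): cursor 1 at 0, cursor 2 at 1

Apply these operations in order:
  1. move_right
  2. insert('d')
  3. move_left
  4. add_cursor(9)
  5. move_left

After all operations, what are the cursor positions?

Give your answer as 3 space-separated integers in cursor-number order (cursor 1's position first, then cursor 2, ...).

Answer: 0 2 8

Derivation:
After op 1 (move_right): buffer="fkrbwtd" (len 7), cursors c1@1 c2@2, authorship .......
After op 2 (insert('d')): buffer="fdkdrbwtd" (len 9), cursors c1@2 c2@4, authorship .1.2.....
After op 3 (move_left): buffer="fdkdrbwtd" (len 9), cursors c1@1 c2@3, authorship .1.2.....
After op 4 (add_cursor(9)): buffer="fdkdrbwtd" (len 9), cursors c1@1 c2@3 c3@9, authorship .1.2.....
After op 5 (move_left): buffer="fdkdrbwtd" (len 9), cursors c1@0 c2@2 c3@8, authorship .1.2.....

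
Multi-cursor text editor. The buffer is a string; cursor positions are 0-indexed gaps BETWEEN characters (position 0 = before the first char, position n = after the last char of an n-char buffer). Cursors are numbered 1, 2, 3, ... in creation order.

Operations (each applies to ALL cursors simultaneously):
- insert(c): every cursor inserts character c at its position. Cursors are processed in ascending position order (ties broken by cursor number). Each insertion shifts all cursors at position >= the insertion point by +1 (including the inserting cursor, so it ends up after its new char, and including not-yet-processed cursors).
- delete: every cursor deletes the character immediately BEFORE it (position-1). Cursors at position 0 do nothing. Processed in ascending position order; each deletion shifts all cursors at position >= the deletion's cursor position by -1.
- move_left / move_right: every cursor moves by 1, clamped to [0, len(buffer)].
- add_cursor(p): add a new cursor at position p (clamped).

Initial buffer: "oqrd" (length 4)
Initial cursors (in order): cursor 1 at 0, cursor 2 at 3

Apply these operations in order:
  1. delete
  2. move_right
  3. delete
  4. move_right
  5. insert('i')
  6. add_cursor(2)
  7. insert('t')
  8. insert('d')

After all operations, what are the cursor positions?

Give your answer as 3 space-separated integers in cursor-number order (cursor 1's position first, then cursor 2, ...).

Answer: 9 9 4

Derivation:
After op 1 (delete): buffer="oqd" (len 3), cursors c1@0 c2@2, authorship ...
After op 2 (move_right): buffer="oqd" (len 3), cursors c1@1 c2@3, authorship ...
After op 3 (delete): buffer="q" (len 1), cursors c1@0 c2@1, authorship .
After op 4 (move_right): buffer="q" (len 1), cursors c1@1 c2@1, authorship .
After op 5 (insert('i')): buffer="qii" (len 3), cursors c1@3 c2@3, authorship .12
After op 6 (add_cursor(2)): buffer="qii" (len 3), cursors c3@2 c1@3 c2@3, authorship .12
After op 7 (insert('t')): buffer="qititt" (len 6), cursors c3@3 c1@6 c2@6, authorship .13212
After op 8 (insert('d')): buffer="qitdittdd" (len 9), cursors c3@4 c1@9 c2@9, authorship .13321212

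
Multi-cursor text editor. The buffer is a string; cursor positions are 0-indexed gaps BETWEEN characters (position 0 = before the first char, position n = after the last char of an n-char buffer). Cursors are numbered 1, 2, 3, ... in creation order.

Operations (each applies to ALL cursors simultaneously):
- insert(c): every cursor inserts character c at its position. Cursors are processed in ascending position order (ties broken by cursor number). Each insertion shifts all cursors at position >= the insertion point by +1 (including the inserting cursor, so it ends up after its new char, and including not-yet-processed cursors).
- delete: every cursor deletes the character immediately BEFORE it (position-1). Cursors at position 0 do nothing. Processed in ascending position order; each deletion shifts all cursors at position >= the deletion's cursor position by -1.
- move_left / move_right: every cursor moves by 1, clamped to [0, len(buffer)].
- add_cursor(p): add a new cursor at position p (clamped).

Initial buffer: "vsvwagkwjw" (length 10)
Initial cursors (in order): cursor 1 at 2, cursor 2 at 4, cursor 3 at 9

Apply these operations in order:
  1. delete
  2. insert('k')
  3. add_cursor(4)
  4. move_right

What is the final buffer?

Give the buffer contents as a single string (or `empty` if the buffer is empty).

After op 1 (delete): buffer="vvagkww" (len 7), cursors c1@1 c2@2 c3@6, authorship .......
After op 2 (insert('k')): buffer="vkvkagkwkw" (len 10), cursors c1@2 c2@4 c3@9, authorship .1.2....3.
After op 3 (add_cursor(4)): buffer="vkvkagkwkw" (len 10), cursors c1@2 c2@4 c4@4 c3@9, authorship .1.2....3.
After op 4 (move_right): buffer="vkvkagkwkw" (len 10), cursors c1@3 c2@5 c4@5 c3@10, authorship .1.2....3.

Answer: vkvkagkwkw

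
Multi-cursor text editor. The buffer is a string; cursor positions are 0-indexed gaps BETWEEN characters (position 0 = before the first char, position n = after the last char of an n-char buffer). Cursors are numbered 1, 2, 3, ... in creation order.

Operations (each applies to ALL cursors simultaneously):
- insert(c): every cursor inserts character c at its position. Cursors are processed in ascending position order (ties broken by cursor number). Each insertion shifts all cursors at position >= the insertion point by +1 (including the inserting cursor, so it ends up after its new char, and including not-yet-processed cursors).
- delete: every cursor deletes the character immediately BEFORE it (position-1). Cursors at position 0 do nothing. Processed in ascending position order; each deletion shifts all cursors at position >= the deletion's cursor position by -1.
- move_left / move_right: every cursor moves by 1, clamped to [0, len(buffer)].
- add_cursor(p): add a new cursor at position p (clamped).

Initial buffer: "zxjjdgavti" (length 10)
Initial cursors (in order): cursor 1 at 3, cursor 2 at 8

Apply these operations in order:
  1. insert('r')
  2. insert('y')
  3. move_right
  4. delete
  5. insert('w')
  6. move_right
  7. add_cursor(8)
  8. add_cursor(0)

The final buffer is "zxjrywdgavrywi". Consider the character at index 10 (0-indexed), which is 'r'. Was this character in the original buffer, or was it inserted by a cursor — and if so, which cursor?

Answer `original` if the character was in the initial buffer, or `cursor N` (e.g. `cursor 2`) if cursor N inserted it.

After op 1 (insert('r')): buffer="zxjrjdgavrti" (len 12), cursors c1@4 c2@10, authorship ...1.....2..
After op 2 (insert('y')): buffer="zxjryjdgavryti" (len 14), cursors c1@5 c2@12, authorship ...11.....22..
After op 3 (move_right): buffer="zxjryjdgavryti" (len 14), cursors c1@6 c2@13, authorship ...11.....22..
After op 4 (delete): buffer="zxjrydgavryi" (len 12), cursors c1@5 c2@11, authorship ...11....22.
After op 5 (insert('w')): buffer="zxjrywdgavrywi" (len 14), cursors c1@6 c2@13, authorship ...111....222.
After op 6 (move_right): buffer="zxjrywdgavrywi" (len 14), cursors c1@7 c2@14, authorship ...111....222.
After op 7 (add_cursor(8)): buffer="zxjrywdgavrywi" (len 14), cursors c1@7 c3@8 c2@14, authorship ...111....222.
After op 8 (add_cursor(0)): buffer="zxjrywdgavrywi" (len 14), cursors c4@0 c1@7 c3@8 c2@14, authorship ...111....222.
Authorship (.=original, N=cursor N): . . . 1 1 1 . . . . 2 2 2 .
Index 10: author = 2

Answer: cursor 2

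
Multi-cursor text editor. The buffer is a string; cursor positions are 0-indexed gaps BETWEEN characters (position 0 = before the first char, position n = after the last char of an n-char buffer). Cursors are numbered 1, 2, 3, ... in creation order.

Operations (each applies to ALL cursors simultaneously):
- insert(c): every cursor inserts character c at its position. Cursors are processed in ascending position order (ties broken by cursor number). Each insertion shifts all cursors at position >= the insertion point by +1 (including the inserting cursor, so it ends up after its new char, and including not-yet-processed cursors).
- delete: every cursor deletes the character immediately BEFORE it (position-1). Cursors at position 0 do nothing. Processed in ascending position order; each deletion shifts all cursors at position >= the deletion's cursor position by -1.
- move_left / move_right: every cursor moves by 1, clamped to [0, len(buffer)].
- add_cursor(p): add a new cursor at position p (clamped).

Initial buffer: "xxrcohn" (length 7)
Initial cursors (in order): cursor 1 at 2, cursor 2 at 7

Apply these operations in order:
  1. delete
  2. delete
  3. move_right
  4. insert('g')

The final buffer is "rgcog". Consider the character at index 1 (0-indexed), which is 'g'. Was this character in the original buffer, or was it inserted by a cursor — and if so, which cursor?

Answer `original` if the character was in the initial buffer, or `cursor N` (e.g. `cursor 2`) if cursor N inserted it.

Answer: cursor 1

Derivation:
After op 1 (delete): buffer="xrcoh" (len 5), cursors c1@1 c2@5, authorship .....
After op 2 (delete): buffer="rco" (len 3), cursors c1@0 c2@3, authorship ...
After op 3 (move_right): buffer="rco" (len 3), cursors c1@1 c2@3, authorship ...
After op 4 (insert('g')): buffer="rgcog" (len 5), cursors c1@2 c2@5, authorship .1..2
Authorship (.=original, N=cursor N): . 1 . . 2
Index 1: author = 1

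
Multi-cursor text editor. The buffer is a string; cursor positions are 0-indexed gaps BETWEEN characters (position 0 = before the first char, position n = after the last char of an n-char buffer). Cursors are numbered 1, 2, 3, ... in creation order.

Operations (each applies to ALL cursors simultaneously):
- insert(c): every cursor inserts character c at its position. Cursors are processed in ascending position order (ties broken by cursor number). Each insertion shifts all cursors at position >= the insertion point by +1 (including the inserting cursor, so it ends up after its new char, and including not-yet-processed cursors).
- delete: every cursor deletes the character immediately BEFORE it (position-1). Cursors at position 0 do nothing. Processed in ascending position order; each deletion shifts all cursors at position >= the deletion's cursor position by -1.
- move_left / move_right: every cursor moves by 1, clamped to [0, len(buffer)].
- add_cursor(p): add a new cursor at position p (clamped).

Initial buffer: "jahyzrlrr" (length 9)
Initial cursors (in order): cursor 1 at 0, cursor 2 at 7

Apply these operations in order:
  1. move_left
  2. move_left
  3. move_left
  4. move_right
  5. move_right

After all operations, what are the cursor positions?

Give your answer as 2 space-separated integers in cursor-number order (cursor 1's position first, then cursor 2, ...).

After op 1 (move_left): buffer="jahyzrlrr" (len 9), cursors c1@0 c2@6, authorship .........
After op 2 (move_left): buffer="jahyzrlrr" (len 9), cursors c1@0 c2@5, authorship .........
After op 3 (move_left): buffer="jahyzrlrr" (len 9), cursors c1@0 c2@4, authorship .........
After op 4 (move_right): buffer="jahyzrlrr" (len 9), cursors c1@1 c2@5, authorship .........
After op 5 (move_right): buffer="jahyzrlrr" (len 9), cursors c1@2 c2@6, authorship .........

Answer: 2 6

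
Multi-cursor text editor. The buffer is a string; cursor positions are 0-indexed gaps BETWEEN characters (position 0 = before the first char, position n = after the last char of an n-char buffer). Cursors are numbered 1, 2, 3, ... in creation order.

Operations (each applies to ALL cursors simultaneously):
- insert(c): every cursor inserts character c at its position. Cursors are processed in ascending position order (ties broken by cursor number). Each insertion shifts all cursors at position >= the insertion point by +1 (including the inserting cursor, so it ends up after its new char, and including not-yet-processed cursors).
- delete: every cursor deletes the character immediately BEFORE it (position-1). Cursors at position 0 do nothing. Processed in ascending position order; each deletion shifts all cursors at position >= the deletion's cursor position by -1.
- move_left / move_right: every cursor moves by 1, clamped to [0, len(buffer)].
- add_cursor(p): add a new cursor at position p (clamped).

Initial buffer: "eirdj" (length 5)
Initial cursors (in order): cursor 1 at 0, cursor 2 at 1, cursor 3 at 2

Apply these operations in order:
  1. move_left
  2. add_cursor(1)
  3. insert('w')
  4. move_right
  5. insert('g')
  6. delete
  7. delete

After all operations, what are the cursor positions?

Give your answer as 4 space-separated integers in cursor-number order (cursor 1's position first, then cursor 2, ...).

After op 1 (move_left): buffer="eirdj" (len 5), cursors c1@0 c2@0 c3@1, authorship .....
After op 2 (add_cursor(1)): buffer="eirdj" (len 5), cursors c1@0 c2@0 c3@1 c4@1, authorship .....
After op 3 (insert('w')): buffer="wwewwirdj" (len 9), cursors c1@2 c2@2 c3@5 c4@5, authorship 12.34....
After op 4 (move_right): buffer="wwewwirdj" (len 9), cursors c1@3 c2@3 c3@6 c4@6, authorship 12.34....
After op 5 (insert('g')): buffer="wweggwwiggrdj" (len 13), cursors c1@5 c2@5 c3@10 c4@10, authorship 12.1234.34...
After op 6 (delete): buffer="wwewwirdj" (len 9), cursors c1@3 c2@3 c3@6 c4@6, authorship 12.34....
After op 7 (delete): buffer="wwrdj" (len 5), cursors c1@1 c2@1 c3@2 c4@2, authorship 13...

Answer: 1 1 2 2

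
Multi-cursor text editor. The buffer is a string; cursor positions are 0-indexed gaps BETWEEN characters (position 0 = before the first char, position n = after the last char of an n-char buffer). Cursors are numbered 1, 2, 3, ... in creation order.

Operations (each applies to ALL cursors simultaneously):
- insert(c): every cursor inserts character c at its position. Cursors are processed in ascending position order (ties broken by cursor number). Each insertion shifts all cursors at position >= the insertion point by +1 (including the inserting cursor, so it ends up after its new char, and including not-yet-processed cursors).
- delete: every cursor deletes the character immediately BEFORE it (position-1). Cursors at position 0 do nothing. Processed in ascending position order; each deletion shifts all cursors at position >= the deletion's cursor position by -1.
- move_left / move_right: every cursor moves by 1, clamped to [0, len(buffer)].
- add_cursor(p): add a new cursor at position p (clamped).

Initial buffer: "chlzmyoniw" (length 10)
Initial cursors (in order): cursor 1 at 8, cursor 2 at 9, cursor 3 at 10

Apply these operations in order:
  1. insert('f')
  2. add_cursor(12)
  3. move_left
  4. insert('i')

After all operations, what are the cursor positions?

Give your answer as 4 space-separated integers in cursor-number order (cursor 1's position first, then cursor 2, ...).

After op 1 (insert('f')): buffer="chlzmyonfifwf" (len 13), cursors c1@9 c2@11 c3@13, authorship ........1.2.3
After op 2 (add_cursor(12)): buffer="chlzmyonfifwf" (len 13), cursors c1@9 c2@11 c4@12 c3@13, authorship ........1.2.3
After op 3 (move_left): buffer="chlzmyonfifwf" (len 13), cursors c1@8 c2@10 c4@11 c3@12, authorship ........1.2.3
After op 4 (insert('i')): buffer="chlzmyonifiifiwif" (len 17), cursors c1@9 c2@12 c4@14 c3@16, authorship ........11.224.33

Answer: 9 12 16 14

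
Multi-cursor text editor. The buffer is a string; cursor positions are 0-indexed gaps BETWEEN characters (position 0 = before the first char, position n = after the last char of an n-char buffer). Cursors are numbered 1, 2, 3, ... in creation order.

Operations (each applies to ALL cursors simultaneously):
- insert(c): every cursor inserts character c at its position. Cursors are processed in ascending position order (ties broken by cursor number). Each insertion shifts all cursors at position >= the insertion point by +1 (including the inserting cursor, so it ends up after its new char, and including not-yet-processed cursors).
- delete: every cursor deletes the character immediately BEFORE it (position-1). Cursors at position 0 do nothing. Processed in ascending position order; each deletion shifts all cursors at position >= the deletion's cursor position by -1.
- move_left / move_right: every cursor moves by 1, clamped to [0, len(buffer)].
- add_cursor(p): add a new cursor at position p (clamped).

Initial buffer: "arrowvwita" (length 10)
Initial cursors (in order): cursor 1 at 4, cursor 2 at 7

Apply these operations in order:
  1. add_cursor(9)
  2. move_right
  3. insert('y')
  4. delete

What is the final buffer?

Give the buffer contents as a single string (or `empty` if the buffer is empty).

After op 1 (add_cursor(9)): buffer="arrowvwita" (len 10), cursors c1@4 c2@7 c3@9, authorship ..........
After op 2 (move_right): buffer="arrowvwita" (len 10), cursors c1@5 c2@8 c3@10, authorship ..........
After op 3 (insert('y')): buffer="arrowyvwiytay" (len 13), cursors c1@6 c2@10 c3@13, authorship .....1...2..3
After op 4 (delete): buffer="arrowvwita" (len 10), cursors c1@5 c2@8 c3@10, authorship ..........

Answer: arrowvwita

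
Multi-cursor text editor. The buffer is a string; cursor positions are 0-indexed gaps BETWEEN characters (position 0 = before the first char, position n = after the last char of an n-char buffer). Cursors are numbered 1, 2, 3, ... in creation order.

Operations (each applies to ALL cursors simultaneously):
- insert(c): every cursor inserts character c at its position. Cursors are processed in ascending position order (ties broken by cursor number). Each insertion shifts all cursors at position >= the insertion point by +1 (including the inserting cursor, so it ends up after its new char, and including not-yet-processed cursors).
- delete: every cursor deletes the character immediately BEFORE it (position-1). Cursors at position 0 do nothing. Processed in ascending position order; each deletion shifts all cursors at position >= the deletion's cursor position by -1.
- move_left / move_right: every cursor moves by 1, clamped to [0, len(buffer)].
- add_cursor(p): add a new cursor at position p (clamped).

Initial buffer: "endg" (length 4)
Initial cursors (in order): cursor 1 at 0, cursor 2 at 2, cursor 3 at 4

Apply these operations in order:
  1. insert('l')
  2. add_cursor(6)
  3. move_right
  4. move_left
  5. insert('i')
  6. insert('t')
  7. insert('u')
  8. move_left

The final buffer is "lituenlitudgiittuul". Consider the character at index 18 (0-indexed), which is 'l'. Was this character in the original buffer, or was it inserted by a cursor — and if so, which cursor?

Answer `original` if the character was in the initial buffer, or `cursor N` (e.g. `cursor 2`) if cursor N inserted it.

Answer: cursor 3

Derivation:
After op 1 (insert('l')): buffer="lenldgl" (len 7), cursors c1@1 c2@4 c3@7, authorship 1..2..3
After op 2 (add_cursor(6)): buffer="lenldgl" (len 7), cursors c1@1 c2@4 c4@6 c3@7, authorship 1..2..3
After op 3 (move_right): buffer="lenldgl" (len 7), cursors c1@2 c2@5 c3@7 c4@7, authorship 1..2..3
After op 4 (move_left): buffer="lenldgl" (len 7), cursors c1@1 c2@4 c3@6 c4@6, authorship 1..2..3
After op 5 (insert('i')): buffer="lienlidgiil" (len 11), cursors c1@2 c2@6 c3@10 c4@10, authorship 11..22..343
After op 6 (insert('t')): buffer="litenlitdgiittl" (len 15), cursors c1@3 c2@8 c3@14 c4@14, authorship 111..222..34343
After op 7 (insert('u')): buffer="lituenlitudgiittuul" (len 19), cursors c1@4 c2@10 c3@18 c4@18, authorship 1111..2222..3434343
After op 8 (move_left): buffer="lituenlitudgiittuul" (len 19), cursors c1@3 c2@9 c3@17 c4@17, authorship 1111..2222..3434343
Authorship (.=original, N=cursor N): 1 1 1 1 . . 2 2 2 2 . . 3 4 3 4 3 4 3
Index 18: author = 3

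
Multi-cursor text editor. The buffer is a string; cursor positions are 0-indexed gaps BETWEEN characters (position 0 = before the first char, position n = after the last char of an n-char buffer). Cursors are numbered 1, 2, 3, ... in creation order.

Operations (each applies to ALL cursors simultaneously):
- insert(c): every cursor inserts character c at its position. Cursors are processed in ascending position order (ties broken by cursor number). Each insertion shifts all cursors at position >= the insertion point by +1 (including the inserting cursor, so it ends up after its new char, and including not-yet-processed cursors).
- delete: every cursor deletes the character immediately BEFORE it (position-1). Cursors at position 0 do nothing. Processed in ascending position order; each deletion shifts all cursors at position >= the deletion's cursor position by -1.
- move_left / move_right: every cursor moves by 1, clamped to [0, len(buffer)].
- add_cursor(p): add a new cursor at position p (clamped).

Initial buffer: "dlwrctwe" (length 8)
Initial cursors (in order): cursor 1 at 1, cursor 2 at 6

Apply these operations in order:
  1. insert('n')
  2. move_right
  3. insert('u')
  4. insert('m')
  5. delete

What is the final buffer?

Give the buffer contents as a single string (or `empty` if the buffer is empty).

Answer: dnluwrctnwue

Derivation:
After op 1 (insert('n')): buffer="dnlwrctnwe" (len 10), cursors c1@2 c2@8, authorship .1.....2..
After op 2 (move_right): buffer="dnlwrctnwe" (len 10), cursors c1@3 c2@9, authorship .1.....2..
After op 3 (insert('u')): buffer="dnluwrctnwue" (len 12), cursors c1@4 c2@11, authorship .1.1....2.2.
After op 4 (insert('m')): buffer="dnlumwrctnwume" (len 14), cursors c1@5 c2@13, authorship .1.11....2.22.
After op 5 (delete): buffer="dnluwrctnwue" (len 12), cursors c1@4 c2@11, authorship .1.1....2.2.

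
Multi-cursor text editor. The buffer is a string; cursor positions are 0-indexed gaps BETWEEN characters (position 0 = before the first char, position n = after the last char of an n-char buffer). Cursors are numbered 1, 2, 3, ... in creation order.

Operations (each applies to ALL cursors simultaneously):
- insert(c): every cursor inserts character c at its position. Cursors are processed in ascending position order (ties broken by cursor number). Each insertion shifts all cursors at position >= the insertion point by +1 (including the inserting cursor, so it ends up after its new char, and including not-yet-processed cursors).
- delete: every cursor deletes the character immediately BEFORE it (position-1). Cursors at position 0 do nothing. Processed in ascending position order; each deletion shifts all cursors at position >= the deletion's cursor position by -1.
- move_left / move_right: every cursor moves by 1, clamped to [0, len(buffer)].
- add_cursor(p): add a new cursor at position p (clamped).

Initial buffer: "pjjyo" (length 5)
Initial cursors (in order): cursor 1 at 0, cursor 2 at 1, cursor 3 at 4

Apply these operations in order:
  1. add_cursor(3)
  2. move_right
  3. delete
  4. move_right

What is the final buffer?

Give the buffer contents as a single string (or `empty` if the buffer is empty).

After op 1 (add_cursor(3)): buffer="pjjyo" (len 5), cursors c1@0 c2@1 c4@3 c3@4, authorship .....
After op 2 (move_right): buffer="pjjyo" (len 5), cursors c1@1 c2@2 c4@4 c3@5, authorship .....
After op 3 (delete): buffer="j" (len 1), cursors c1@0 c2@0 c3@1 c4@1, authorship .
After op 4 (move_right): buffer="j" (len 1), cursors c1@1 c2@1 c3@1 c4@1, authorship .

Answer: j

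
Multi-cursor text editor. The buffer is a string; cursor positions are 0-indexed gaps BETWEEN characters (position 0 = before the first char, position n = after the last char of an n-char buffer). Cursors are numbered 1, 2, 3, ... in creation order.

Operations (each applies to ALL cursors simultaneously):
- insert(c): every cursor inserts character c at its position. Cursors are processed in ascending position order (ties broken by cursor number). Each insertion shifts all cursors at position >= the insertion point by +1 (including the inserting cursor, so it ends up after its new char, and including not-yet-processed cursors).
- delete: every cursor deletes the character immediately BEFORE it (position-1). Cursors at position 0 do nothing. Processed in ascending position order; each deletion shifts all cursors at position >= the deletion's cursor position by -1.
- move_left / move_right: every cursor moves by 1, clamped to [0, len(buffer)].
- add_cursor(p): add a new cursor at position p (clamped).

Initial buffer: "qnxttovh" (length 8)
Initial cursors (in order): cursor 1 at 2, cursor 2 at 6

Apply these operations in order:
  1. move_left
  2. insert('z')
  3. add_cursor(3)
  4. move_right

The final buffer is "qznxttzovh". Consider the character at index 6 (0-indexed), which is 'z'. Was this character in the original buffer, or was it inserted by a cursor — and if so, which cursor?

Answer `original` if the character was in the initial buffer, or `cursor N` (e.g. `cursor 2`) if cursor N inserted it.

After op 1 (move_left): buffer="qnxttovh" (len 8), cursors c1@1 c2@5, authorship ........
After op 2 (insert('z')): buffer="qznxttzovh" (len 10), cursors c1@2 c2@7, authorship .1....2...
After op 3 (add_cursor(3)): buffer="qznxttzovh" (len 10), cursors c1@2 c3@3 c2@7, authorship .1....2...
After op 4 (move_right): buffer="qznxttzovh" (len 10), cursors c1@3 c3@4 c2@8, authorship .1....2...
Authorship (.=original, N=cursor N): . 1 . . . . 2 . . .
Index 6: author = 2

Answer: cursor 2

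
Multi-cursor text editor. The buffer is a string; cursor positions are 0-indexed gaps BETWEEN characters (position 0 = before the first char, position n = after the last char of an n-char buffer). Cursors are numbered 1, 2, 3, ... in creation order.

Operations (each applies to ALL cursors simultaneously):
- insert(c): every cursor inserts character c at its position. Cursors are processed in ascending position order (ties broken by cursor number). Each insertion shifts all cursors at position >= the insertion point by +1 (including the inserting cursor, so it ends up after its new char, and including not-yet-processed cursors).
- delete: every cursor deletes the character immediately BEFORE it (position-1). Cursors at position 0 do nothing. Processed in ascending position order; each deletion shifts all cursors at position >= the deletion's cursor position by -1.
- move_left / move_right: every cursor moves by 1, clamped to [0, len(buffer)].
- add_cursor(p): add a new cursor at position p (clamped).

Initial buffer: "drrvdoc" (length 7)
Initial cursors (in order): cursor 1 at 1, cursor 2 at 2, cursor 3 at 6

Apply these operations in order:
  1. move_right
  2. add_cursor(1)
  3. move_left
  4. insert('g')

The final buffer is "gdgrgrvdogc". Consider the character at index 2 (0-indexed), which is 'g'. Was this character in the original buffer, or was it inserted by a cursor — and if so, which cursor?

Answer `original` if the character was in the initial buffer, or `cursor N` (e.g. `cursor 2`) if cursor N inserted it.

After op 1 (move_right): buffer="drrvdoc" (len 7), cursors c1@2 c2@3 c3@7, authorship .......
After op 2 (add_cursor(1)): buffer="drrvdoc" (len 7), cursors c4@1 c1@2 c2@3 c3@7, authorship .......
After op 3 (move_left): buffer="drrvdoc" (len 7), cursors c4@0 c1@1 c2@2 c3@6, authorship .......
After op 4 (insert('g')): buffer="gdgrgrvdogc" (len 11), cursors c4@1 c1@3 c2@5 c3@10, authorship 4.1.2....3.
Authorship (.=original, N=cursor N): 4 . 1 . 2 . . . . 3 .
Index 2: author = 1

Answer: cursor 1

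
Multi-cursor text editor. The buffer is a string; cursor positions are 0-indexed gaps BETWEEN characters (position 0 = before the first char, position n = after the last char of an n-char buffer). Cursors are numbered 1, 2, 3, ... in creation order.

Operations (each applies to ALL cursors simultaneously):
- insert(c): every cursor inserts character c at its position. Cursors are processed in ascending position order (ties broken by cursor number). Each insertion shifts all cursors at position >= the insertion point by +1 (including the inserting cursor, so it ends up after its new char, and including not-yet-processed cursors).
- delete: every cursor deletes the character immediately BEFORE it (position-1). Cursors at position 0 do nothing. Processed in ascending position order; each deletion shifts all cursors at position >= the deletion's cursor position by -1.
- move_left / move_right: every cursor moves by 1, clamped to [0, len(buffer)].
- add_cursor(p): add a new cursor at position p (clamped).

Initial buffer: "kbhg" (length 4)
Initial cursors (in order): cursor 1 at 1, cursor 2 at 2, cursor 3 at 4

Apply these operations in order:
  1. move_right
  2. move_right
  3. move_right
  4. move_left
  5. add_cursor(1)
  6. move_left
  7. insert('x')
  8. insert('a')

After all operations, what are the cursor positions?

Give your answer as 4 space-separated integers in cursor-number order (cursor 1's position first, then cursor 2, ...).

Answer: 10 10 10 2

Derivation:
After op 1 (move_right): buffer="kbhg" (len 4), cursors c1@2 c2@3 c3@4, authorship ....
After op 2 (move_right): buffer="kbhg" (len 4), cursors c1@3 c2@4 c3@4, authorship ....
After op 3 (move_right): buffer="kbhg" (len 4), cursors c1@4 c2@4 c3@4, authorship ....
After op 4 (move_left): buffer="kbhg" (len 4), cursors c1@3 c2@3 c3@3, authorship ....
After op 5 (add_cursor(1)): buffer="kbhg" (len 4), cursors c4@1 c1@3 c2@3 c3@3, authorship ....
After op 6 (move_left): buffer="kbhg" (len 4), cursors c4@0 c1@2 c2@2 c3@2, authorship ....
After op 7 (insert('x')): buffer="xkbxxxhg" (len 8), cursors c4@1 c1@6 c2@6 c3@6, authorship 4..123..
After op 8 (insert('a')): buffer="xakbxxxaaahg" (len 12), cursors c4@2 c1@10 c2@10 c3@10, authorship 44..123123..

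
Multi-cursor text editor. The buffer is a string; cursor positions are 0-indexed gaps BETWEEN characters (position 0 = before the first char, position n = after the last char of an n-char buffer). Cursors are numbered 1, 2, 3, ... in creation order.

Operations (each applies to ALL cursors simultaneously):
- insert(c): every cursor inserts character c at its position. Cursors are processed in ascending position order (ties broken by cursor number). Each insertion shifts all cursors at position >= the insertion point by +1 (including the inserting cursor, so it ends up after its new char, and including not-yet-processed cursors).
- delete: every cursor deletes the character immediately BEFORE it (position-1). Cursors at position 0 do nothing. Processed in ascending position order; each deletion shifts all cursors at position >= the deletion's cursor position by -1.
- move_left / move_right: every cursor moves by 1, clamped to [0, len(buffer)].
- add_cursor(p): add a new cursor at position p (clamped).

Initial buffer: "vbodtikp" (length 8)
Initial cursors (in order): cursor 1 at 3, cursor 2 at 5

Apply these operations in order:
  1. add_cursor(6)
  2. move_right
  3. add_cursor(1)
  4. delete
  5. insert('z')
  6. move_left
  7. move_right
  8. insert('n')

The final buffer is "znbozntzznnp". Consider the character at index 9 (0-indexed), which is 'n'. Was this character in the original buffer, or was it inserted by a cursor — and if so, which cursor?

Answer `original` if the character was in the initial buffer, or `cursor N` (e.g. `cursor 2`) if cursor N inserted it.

Answer: cursor 2

Derivation:
After op 1 (add_cursor(6)): buffer="vbodtikp" (len 8), cursors c1@3 c2@5 c3@6, authorship ........
After op 2 (move_right): buffer="vbodtikp" (len 8), cursors c1@4 c2@6 c3@7, authorship ........
After op 3 (add_cursor(1)): buffer="vbodtikp" (len 8), cursors c4@1 c1@4 c2@6 c3@7, authorship ........
After op 4 (delete): buffer="botp" (len 4), cursors c4@0 c1@2 c2@3 c3@3, authorship ....
After op 5 (insert('z')): buffer="zboztzzp" (len 8), cursors c4@1 c1@4 c2@7 c3@7, authorship 4..1.23.
After op 6 (move_left): buffer="zboztzzp" (len 8), cursors c4@0 c1@3 c2@6 c3@6, authorship 4..1.23.
After op 7 (move_right): buffer="zboztzzp" (len 8), cursors c4@1 c1@4 c2@7 c3@7, authorship 4..1.23.
After op 8 (insert('n')): buffer="znbozntzznnp" (len 12), cursors c4@2 c1@6 c2@11 c3@11, authorship 44..11.2323.
Authorship (.=original, N=cursor N): 4 4 . . 1 1 . 2 3 2 3 .
Index 9: author = 2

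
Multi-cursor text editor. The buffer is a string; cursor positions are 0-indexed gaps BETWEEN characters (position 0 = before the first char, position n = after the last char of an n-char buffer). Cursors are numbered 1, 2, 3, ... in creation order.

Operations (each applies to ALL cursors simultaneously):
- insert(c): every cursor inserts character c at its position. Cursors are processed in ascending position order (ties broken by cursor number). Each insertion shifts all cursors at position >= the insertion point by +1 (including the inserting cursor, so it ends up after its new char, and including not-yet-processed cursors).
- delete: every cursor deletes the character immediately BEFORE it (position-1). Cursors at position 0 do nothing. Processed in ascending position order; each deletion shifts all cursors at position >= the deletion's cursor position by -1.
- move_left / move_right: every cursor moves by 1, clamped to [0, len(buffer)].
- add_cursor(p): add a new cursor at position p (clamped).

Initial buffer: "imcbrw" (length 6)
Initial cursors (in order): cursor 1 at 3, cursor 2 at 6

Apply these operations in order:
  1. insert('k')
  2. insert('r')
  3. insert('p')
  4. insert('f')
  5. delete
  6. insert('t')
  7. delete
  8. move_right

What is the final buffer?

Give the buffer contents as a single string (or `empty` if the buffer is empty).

Answer: imckrpbrwkrp

Derivation:
After op 1 (insert('k')): buffer="imckbrwk" (len 8), cursors c1@4 c2@8, authorship ...1...2
After op 2 (insert('r')): buffer="imckrbrwkr" (len 10), cursors c1@5 c2@10, authorship ...11...22
After op 3 (insert('p')): buffer="imckrpbrwkrp" (len 12), cursors c1@6 c2@12, authorship ...111...222
After op 4 (insert('f')): buffer="imckrpfbrwkrpf" (len 14), cursors c1@7 c2@14, authorship ...1111...2222
After op 5 (delete): buffer="imckrpbrwkrp" (len 12), cursors c1@6 c2@12, authorship ...111...222
After op 6 (insert('t')): buffer="imckrptbrwkrpt" (len 14), cursors c1@7 c2@14, authorship ...1111...2222
After op 7 (delete): buffer="imckrpbrwkrp" (len 12), cursors c1@6 c2@12, authorship ...111...222
After op 8 (move_right): buffer="imckrpbrwkrp" (len 12), cursors c1@7 c2@12, authorship ...111...222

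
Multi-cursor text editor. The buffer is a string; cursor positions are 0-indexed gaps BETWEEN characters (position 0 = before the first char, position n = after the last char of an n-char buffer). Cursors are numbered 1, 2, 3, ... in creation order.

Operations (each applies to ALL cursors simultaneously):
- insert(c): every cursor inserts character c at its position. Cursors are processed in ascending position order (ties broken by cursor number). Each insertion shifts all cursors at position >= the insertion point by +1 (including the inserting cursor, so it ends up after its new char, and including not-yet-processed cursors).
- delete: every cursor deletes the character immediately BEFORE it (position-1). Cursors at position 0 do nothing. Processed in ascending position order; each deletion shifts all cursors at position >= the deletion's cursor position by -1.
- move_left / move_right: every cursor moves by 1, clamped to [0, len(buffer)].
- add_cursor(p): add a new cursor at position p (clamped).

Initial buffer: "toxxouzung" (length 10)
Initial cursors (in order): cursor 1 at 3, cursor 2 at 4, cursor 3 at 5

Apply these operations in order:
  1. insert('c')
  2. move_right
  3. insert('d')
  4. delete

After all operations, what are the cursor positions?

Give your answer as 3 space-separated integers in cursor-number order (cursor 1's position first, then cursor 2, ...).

Answer: 5 7 9

Derivation:
After op 1 (insert('c')): buffer="toxcxcocuzung" (len 13), cursors c1@4 c2@6 c3@8, authorship ...1.2.3.....
After op 2 (move_right): buffer="toxcxcocuzung" (len 13), cursors c1@5 c2@7 c3@9, authorship ...1.2.3.....
After op 3 (insert('d')): buffer="toxcxdcodcudzung" (len 16), cursors c1@6 c2@9 c3@12, authorship ...1.12.23.3....
After op 4 (delete): buffer="toxcxcocuzung" (len 13), cursors c1@5 c2@7 c3@9, authorship ...1.2.3.....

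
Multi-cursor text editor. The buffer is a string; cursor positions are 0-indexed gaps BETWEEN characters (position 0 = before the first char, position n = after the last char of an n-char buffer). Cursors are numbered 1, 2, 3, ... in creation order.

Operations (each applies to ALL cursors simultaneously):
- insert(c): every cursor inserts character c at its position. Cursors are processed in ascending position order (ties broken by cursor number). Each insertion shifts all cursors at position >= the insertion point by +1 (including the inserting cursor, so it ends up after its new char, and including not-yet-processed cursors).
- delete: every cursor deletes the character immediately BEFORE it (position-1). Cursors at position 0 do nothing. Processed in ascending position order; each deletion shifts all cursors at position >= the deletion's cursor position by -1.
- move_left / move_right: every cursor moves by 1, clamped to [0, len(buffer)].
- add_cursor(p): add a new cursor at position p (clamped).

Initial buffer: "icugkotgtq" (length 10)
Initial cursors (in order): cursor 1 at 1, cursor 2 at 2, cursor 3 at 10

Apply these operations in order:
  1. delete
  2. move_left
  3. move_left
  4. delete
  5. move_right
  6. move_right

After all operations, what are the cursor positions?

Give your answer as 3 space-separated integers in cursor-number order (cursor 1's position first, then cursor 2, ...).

Answer: 2 2 6

Derivation:
After op 1 (delete): buffer="ugkotgt" (len 7), cursors c1@0 c2@0 c3@7, authorship .......
After op 2 (move_left): buffer="ugkotgt" (len 7), cursors c1@0 c2@0 c3@6, authorship .......
After op 3 (move_left): buffer="ugkotgt" (len 7), cursors c1@0 c2@0 c3@5, authorship .......
After op 4 (delete): buffer="ugkogt" (len 6), cursors c1@0 c2@0 c3@4, authorship ......
After op 5 (move_right): buffer="ugkogt" (len 6), cursors c1@1 c2@1 c3@5, authorship ......
After op 6 (move_right): buffer="ugkogt" (len 6), cursors c1@2 c2@2 c3@6, authorship ......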